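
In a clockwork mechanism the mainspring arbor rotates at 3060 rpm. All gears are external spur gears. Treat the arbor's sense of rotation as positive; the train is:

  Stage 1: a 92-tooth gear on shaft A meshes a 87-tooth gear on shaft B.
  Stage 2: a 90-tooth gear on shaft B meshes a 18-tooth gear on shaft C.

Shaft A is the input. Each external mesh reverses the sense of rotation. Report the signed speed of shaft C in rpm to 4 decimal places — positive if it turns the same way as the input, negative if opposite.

Stage 1 [92T→87T]: ω = 3060.0000×92/87 = 3235.8621 rpm, dir flips to −; running = −3235.8621
Stage 2 [90T→18T]: ω = 3235.8621×90/18 = 16179.3103 rpm, dir flips to +; running = +16179.3103

+16179.3103 rpm (same as input, |ω| = 16179.3103 rpm)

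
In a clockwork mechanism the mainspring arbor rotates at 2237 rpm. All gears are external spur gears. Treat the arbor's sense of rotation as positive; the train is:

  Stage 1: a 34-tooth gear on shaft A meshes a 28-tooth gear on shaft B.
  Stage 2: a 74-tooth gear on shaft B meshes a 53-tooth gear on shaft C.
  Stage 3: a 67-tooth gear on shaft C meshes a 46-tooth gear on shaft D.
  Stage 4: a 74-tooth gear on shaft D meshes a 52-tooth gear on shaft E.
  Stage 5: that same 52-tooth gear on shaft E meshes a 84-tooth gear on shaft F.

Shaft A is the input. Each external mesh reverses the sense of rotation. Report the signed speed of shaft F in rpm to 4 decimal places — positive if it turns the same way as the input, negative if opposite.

-4866.4484 rpm (opposite to input, |ω| = 4866.4484 rpm)

Stage 1 [34T→28T]: ω = 2237.0000×34/28 = 2716.3571 rpm, dir flips to −; running = −2716.3571
Stage 2 [74T→53T]: ω = 2716.3571×74/53 = 3792.6496 rpm, dir flips to +; running = +3792.6496
Stage 3 [67T→46T]: ω = 3792.6496×67/46 = 5524.0766 rpm, dir flips to −; running = −5524.0766
Stage 4 [74T→52T]: ω = 5524.0766×74/52 = 7861.1859 rpm, dir flips to +; running = +7861.1859
Stage 5 [52T→84T]: ω = 7861.1859×52/84 = 4866.4484 rpm, dir flips to −; running = −4866.4484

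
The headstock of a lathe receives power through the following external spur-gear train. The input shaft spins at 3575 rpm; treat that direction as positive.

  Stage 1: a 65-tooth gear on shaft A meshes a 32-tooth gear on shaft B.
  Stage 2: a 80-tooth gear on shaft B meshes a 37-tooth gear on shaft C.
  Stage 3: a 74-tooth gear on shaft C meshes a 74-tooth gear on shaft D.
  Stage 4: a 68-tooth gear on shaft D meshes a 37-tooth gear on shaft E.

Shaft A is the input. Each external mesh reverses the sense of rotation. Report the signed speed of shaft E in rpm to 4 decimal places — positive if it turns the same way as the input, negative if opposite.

Stage 1 [65T→32T]: ω = 3575.0000×65/32 = 7261.7188 rpm, dir flips to −; running = −7261.7188
Stage 2 [80T→37T]: ω = 7261.7188×80/37 = 15701.0135 rpm, dir flips to +; running = +15701.0135
Stage 3 [74T→74T]: ω = 15701.0135×74/74 = 15701.0135 rpm, dir flips to −; running = −15701.0135
Stage 4 [68T→37T]: ω = 15701.0135×68/37 = 28855.9167 rpm, dir flips to +; running = +28855.9167

+28855.9167 rpm (same as input, |ω| = 28855.9167 rpm)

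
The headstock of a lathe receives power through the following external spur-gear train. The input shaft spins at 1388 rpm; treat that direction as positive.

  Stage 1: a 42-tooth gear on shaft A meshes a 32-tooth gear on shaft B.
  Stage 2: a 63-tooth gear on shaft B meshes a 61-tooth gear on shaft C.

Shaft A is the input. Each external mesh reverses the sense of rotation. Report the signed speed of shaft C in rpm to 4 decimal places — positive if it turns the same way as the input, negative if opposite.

Stage 1 [42T→32T]: ω = 1388.0000×42/32 = 1821.7500 rpm, dir flips to −; running = −1821.7500
Stage 2 [63T→61T]: ω = 1821.7500×63/61 = 1881.4795 rpm, dir flips to +; running = +1881.4795

+1881.4795 rpm (same as input, |ω| = 1881.4795 rpm)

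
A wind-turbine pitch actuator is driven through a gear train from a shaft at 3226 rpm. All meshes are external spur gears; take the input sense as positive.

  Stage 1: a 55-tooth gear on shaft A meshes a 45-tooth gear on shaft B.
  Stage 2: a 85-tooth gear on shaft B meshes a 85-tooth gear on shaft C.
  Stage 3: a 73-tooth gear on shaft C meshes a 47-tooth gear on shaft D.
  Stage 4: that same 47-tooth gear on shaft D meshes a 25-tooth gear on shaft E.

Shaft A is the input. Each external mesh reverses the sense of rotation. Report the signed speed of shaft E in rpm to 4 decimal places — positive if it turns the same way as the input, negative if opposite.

Stage 1 [55T→45T]: ω = 3226.0000×55/45 = 3942.8889 rpm, dir flips to −; running = −3942.8889
Stage 2 [85T→85T]: ω = 3942.8889×85/85 = 3942.8889 rpm, dir flips to +; running = +3942.8889
Stage 3 [73T→47T]: ω = 3942.8889×73/47 = 6124.0615 rpm, dir flips to −; running = −6124.0615
Stage 4 [47T→25T]: ω = 6124.0615×47/25 = 11513.2356 rpm, dir flips to +; running = +11513.2356

+11513.2356 rpm (same as input, |ω| = 11513.2356 rpm)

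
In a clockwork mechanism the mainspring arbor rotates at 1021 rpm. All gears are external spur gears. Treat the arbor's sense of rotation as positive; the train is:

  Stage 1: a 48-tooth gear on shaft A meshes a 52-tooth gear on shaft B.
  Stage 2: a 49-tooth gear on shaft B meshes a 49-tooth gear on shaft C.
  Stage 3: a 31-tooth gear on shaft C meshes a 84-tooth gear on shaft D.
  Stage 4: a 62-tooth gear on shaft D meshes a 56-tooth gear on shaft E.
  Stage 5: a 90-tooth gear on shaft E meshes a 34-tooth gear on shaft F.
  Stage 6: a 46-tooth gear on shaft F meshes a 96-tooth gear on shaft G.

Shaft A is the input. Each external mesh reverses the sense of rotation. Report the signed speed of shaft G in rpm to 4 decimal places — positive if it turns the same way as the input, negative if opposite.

+488.4273 rpm (same as input, |ω| = 488.4273 rpm)

Stage 1 [48T→52T]: ω = 1021.0000×48/52 = 942.4615 rpm, dir flips to −; running = −942.4615
Stage 2 [49T→49T]: ω = 942.4615×49/49 = 942.4615 rpm, dir flips to +; running = +942.4615
Stage 3 [31T→84T]: ω = 942.4615×31/84 = 347.8132 rpm, dir flips to −; running = −347.8132
Stage 4 [62T→56T]: ω = 347.8132×62/56 = 385.0789 rpm, dir flips to +; running = +385.0789
Stage 5 [90T→34T]: ω = 385.0789×90/34 = 1019.3265 rpm, dir flips to −; running = −1019.3265
Stage 6 [46T→96T]: ω = 1019.3265×46/96 = 488.4273 rpm, dir flips to +; running = +488.4273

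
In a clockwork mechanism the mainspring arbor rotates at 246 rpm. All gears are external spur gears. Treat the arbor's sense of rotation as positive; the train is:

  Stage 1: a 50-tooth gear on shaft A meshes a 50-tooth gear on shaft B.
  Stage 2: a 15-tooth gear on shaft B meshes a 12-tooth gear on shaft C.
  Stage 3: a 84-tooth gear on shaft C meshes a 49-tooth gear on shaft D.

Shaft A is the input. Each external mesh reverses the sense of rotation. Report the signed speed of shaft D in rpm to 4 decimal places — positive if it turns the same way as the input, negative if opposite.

Stage 1 [50T→50T]: ω = 246.0000×50/50 = 246.0000 rpm, dir flips to −; running = −246.0000
Stage 2 [15T→12T]: ω = 246.0000×15/12 = 307.5000 rpm, dir flips to +; running = +307.5000
Stage 3 [84T→49T]: ω = 307.5000×84/49 = 527.1429 rpm, dir flips to −; running = −527.1429

-527.1429 rpm (opposite to input, |ω| = 527.1429 rpm)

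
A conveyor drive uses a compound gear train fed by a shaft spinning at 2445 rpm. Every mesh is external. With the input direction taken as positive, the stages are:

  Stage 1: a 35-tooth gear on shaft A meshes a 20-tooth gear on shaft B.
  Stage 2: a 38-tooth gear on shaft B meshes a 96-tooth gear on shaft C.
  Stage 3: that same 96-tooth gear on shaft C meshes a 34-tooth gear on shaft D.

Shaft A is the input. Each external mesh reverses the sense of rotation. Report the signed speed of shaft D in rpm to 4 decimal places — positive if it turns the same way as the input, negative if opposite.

-4782.1324 rpm (opposite to input, |ω| = 4782.1324 rpm)

Stage 1 [35T→20T]: ω = 2445.0000×35/20 = 4278.7500 rpm, dir flips to −; running = −4278.7500
Stage 2 [38T→96T]: ω = 4278.7500×38/96 = 1693.6719 rpm, dir flips to +; running = +1693.6719
Stage 3 [96T→34T]: ω = 1693.6719×96/34 = 4782.1324 rpm, dir flips to −; running = −4782.1324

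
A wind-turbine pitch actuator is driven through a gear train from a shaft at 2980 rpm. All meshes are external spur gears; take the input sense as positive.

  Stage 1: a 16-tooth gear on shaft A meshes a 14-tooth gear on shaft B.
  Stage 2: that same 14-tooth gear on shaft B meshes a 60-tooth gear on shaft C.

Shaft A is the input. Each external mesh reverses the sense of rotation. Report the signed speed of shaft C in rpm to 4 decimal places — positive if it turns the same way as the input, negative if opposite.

+794.6667 rpm (same as input, |ω| = 794.6667 rpm)

Stage 1 [16T→14T]: ω = 2980.0000×16/14 = 3405.7143 rpm, dir flips to −; running = −3405.7143
Stage 2 [14T→60T]: ω = 3405.7143×14/60 = 794.6667 rpm, dir flips to +; running = +794.6667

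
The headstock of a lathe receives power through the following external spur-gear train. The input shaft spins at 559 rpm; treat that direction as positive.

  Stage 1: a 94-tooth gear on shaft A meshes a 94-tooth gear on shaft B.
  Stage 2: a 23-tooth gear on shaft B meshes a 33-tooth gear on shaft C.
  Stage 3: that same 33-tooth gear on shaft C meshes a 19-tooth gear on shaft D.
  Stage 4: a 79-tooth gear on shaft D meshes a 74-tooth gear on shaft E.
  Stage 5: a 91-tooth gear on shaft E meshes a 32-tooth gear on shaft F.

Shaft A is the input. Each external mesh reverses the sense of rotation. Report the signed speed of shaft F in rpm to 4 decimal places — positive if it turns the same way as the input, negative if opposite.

Stage 1 [94T→94T]: ω = 559.0000×94/94 = 559.0000 rpm, dir flips to −; running = −559.0000
Stage 2 [23T→33T]: ω = 559.0000×23/33 = 389.6061 rpm, dir flips to +; running = +389.6061
Stage 3 [33T→19T]: ω = 389.6061×33/19 = 676.6842 rpm, dir flips to −; running = −676.6842
Stage 4 [79T→74T]: ω = 676.6842×79/74 = 722.4061 rpm, dir flips to +; running = +722.4061
Stage 5 [91T→32T]: ω = 722.4061×91/32 = 2054.3424 rpm, dir flips to −; running = −2054.3424

-2054.3424 rpm (opposite to input, |ω| = 2054.3424 rpm)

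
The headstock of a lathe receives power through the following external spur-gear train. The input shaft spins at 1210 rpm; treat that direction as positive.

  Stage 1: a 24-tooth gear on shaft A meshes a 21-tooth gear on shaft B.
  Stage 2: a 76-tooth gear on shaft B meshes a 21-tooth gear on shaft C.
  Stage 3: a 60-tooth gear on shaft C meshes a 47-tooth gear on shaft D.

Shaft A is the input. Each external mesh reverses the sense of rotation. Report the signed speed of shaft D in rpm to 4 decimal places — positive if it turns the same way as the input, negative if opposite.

-6388.8841 rpm (opposite to input, |ω| = 6388.8841 rpm)

Stage 1 [24T→21T]: ω = 1210.0000×24/21 = 1382.8571 rpm, dir flips to −; running = −1382.8571
Stage 2 [76T→21T]: ω = 1382.8571×76/21 = 5004.6259 rpm, dir flips to +; running = +5004.6259
Stage 3 [60T→47T]: ω = 5004.6259×60/47 = 6388.8841 rpm, dir flips to −; running = −6388.8841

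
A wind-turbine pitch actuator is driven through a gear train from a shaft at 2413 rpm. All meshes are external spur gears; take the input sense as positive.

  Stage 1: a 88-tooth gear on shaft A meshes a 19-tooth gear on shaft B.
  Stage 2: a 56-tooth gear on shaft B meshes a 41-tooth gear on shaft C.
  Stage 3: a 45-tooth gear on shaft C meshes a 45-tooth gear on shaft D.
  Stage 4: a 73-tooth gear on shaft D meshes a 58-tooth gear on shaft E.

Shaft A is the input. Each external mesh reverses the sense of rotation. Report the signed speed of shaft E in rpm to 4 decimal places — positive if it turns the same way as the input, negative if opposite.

Stage 1 [88T→19T]: ω = 2413.0000×88/19 = 11176.0000 rpm, dir flips to −; running = −11176.0000
Stage 2 [56T→41T]: ω = 11176.0000×56/41 = 15264.7805 rpm, dir flips to +; running = +15264.7805
Stage 3 [45T→45T]: ω = 15264.7805×45/45 = 15264.7805 rpm, dir flips to −; running = −15264.7805
Stage 4 [73T→58T]: ω = 15264.7805×73/58 = 19212.5685 rpm, dir flips to +; running = +19212.5685

+19212.5685 rpm (same as input, |ω| = 19212.5685 rpm)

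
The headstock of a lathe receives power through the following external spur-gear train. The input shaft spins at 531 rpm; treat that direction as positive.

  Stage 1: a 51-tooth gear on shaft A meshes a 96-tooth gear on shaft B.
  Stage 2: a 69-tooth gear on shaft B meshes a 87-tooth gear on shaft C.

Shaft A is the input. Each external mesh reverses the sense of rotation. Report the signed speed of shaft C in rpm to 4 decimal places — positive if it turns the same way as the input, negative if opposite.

+223.7295 rpm (same as input, |ω| = 223.7295 rpm)

Stage 1 [51T→96T]: ω = 531.0000×51/96 = 282.0938 rpm, dir flips to −; running = −282.0938
Stage 2 [69T→87T]: ω = 282.0938×69/87 = 223.7295 rpm, dir flips to +; running = +223.7295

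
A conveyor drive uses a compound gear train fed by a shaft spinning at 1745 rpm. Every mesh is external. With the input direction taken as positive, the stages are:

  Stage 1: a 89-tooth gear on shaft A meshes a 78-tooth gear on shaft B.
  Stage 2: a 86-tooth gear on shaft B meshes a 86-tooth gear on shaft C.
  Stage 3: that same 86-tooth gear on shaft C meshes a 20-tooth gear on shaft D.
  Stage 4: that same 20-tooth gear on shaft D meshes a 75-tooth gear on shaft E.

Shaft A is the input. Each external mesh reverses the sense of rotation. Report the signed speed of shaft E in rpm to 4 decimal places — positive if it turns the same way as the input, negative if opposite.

Stage 1 [89T→78T]: ω = 1745.0000×89/78 = 1991.0897 rpm, dir flips to −; running = −1991.0897
Stage 2 [86T→86T]: ω = 1991.0897×86/86 = 1991.0897 rpm, dir flips to +; running = +1991.0897
Stage 3 [86T→20T]: ω = 1991.0897×86/20 = 8561.6859 rpm, dir flips to −; running = −8561.6859
Stage 4 [20T→75T]: ω = 8561.6859×20/75 = 2283.1162 rpm, dir flips to +; running = +2283.1162

+2283.1162 rpm (same as input, |ω| = 2283.1162 rpm)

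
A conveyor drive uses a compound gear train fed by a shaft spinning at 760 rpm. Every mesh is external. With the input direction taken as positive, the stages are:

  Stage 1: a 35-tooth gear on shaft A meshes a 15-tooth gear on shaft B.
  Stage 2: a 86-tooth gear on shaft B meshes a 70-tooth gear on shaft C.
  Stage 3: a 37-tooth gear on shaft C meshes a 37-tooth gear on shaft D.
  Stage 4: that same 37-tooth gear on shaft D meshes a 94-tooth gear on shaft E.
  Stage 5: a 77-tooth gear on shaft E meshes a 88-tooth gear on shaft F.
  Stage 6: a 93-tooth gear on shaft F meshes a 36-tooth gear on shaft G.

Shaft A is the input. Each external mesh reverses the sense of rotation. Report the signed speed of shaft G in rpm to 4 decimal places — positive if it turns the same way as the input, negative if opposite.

+1938.4436 rpm (same as input, |ω| = 1938.4436 rpm)

Stage 1 [35T→15T]: ω = 760.0000×35/15 = 1773.3333 rpm, dir flips to −; running = −1773.3333
Stage 2 [86T→70T]: ω = 1773.3333×86/70 = 2178.6667 rpm, dir flips to +; running = +2178.6667
Stage 3 [37T→37T]: ω = 2178.6667×37/37 = 2178.6667 rpm, dir flips to −; running = −2178.6667
Stage 4 [37T→94T]: ω = 2178.6667×37/94 = 857.5603 rpm, dir flips to +; running = +857.5603
Stage 5 [77T→88T]: ω = 857.5603×77/88 = 750.3652 rpm, dir flips to −; running = −750.3652
Stage 6 [93T→36T]: ω = 750.3652×93/36 = 1938.4436 rpm, dir flips to +; running = +1938.4436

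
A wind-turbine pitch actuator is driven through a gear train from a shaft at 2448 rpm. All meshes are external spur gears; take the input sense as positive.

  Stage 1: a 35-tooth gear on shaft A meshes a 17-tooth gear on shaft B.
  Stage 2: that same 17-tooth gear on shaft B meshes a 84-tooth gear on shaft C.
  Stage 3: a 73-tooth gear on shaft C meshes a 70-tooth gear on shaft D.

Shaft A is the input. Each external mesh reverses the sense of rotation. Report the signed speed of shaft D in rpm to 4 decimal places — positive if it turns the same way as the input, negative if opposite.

-1063.7143 rpm (opposite to input, |ω| = 1063.7143 rpm)

Stage 1 [35T→17T]: ω = 2448.0000×35/17 = 5040.0000 rpm, dir flips to −; running = −5040.0000
Stage 2 [17T→84T]: ω = 5040.0000×17/84 = 1020.0000 rpm, dir flips to +; running = +1020.0000
Stage 3 [73T→70T]: ω = 1020.0000×73/70 = 1063.7143 rpm, dir flips to −; running = −1063.7143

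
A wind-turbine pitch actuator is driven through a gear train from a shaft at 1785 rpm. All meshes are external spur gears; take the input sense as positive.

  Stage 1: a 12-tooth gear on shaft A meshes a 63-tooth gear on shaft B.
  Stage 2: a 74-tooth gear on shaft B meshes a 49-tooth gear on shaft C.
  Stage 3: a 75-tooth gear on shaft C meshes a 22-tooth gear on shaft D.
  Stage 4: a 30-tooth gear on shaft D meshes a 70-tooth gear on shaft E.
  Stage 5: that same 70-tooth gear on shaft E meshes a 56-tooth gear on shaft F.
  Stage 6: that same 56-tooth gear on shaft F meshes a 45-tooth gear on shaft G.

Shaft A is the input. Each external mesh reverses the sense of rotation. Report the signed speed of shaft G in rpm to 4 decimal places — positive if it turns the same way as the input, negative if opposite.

+1166.9759 rpm (same as input, |ω| = 1166.9759 rpm)

Stage 1 [12T→63T]: ω = 1785.0000×12/63 = 340.0000 rpm, dir flips to −; running = −340.0000
Stage 2 [74T→49T]: ω = 340.0000×74/49 = 513.4694 rpm, dir flips to +; running = +513.4694
Stage 3 [75T→22T]: ω = 513.4694×75/22 = 1750.4638 rpm, dir flips to −; running = −1750.4638
Stage 4 [30T→70T]: ω = 1750.4638×30/70 = 750.1988 rpm, dir flips to +; running = +750.1988
Stage 5 [70T→56T]: ω = 750.1988×70/56 = 937.7485 rpm, dir flips to −; running = −937.7485
Stage 6 [56T→45T]: ω = 937.7485×56/45 = 1166.9759 rpm, dir flips to +; running = +1166.9759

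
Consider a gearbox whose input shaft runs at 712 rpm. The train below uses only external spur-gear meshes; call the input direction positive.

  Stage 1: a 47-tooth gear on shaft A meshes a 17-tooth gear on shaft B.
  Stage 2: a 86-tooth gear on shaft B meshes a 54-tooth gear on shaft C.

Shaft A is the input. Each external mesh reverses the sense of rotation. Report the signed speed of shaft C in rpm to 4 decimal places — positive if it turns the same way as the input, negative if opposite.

Stage 1 [47T→17T]: ω = 712.0000×47/17 = 1968.4706 rpm, dir flips to −; running = −1968.4706
Stage 2 [86T→54T]: ω = 1968.4706×86/54 = 3134.9717 rpm, dir flips to +; running = +3134.9717

+3134.9717 rpm (same as input, |ω| = 3134.9717 rpm)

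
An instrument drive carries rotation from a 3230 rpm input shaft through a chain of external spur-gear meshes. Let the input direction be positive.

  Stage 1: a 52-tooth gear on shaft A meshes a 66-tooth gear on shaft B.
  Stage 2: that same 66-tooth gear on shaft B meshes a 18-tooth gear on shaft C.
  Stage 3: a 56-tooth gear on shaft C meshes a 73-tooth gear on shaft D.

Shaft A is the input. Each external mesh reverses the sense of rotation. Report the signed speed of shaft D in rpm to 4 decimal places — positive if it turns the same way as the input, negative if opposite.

Stage 1 [52T→66T]: ω = 3230.0000×52/66 = 2544.8485 rpm, dir flips to −; running = −2544.8485
Stage 2 [66T→18T]: ω = 2544.8485×66/18 = 9331.1111 rpm, dir flips to +; running = +9331.1111
Stage 3 [56T→73T]: ω = 9331.1111×56/73 = 7158.1126 rpm, dir flips to −; running = −7158.1126

-7158.1126 rpm (opposite to input, |ω| = 7158.1126 rpm)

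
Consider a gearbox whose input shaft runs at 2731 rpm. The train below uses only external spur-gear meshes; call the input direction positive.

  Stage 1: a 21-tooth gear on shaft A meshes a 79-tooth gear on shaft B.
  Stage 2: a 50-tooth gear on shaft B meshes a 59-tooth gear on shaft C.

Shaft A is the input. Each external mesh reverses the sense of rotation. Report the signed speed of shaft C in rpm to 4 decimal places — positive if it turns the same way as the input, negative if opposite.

Stage 1 [21T→79T]: ω = 2731.0000×21/79 = 725.9620 rpm, dir flips to −; running = −725.9620
Stage 2 [50T→59T]: ω = 725.9620×50/59 = 615.2221 rpm, dir flips to +; running = +615.2221

+615.2221 rpm (same as input, |ω| = 615.2221 rpm)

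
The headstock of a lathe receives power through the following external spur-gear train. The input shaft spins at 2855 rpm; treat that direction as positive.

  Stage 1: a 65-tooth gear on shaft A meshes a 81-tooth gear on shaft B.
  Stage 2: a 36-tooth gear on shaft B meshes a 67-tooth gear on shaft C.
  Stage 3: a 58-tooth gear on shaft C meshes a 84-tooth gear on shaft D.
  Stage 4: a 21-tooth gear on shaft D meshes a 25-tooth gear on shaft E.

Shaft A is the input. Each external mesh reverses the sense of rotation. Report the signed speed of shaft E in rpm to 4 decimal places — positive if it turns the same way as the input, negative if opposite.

+713.9867 rpm (same as input, |ω| = 713.9867 rpm)

Stage 1 [65T→81T]: ω = 2855.0000×65/81 = 2291.0494 rpm, dir flips to −; running = −2291.0494
Stage 2 [36T→67T]: ω = 2291.0494×36/67 = 1231.0116 rpm, dir flips to +; running = +1231.0116
Stage 3 [58T→84T]: ω = 1231.0116×58/84 = 849.9842 rpm, dir flips to −; running = −849.9842
Stage 4 [21T→25T]: ω = 849.9842×21/25 = 713.9867 rpm, dir flips to +; running = +713.9867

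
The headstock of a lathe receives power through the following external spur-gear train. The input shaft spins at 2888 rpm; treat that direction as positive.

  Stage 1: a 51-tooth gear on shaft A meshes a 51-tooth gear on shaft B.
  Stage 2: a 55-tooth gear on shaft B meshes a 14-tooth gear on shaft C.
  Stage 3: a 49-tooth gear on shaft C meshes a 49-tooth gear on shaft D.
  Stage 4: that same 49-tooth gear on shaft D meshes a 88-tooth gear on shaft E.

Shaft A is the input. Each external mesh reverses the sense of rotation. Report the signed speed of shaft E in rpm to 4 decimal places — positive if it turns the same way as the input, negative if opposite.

Stage 1 [51T→51T]: ω = 2888.0000×51/51 = 2888.0000 rpm, dir flips to −; running = −2888.0000
Stage 2 [55T→14T]: ω = 2888.0000×55/14 = 11345.7143 rpm, dir flips to +; running = +11345.7143
Stage 3 [49T→49T]: ω = 11345.7143×49/49 = 11345.7143 rpm, dir flips to −; running = −11345.7143
Stage 4 [49T→88T]: ω = 11345.7143×49/88 = 6317.5000 rpm, dir flips to +; running = +6317.5000

+6317.5000 rpm (same as input, |ω| = 6317.5000 rpm)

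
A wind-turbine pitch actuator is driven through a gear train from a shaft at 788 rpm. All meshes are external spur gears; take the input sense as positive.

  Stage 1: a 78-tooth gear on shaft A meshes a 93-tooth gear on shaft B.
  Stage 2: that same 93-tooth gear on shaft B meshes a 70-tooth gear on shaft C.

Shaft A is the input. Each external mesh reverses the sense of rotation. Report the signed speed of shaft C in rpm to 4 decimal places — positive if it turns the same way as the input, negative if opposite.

Stage 1 [78T→93T]: ω = 788.0000×78/93 = 660.9032 rpm, dir flips to −; running = −660.9032
Stage 2 [93T→70T]: ω = 660.9032×93/70 = 878.0571 rpm, dir flips to +; running = +878.0571

+878.0571 rpm (same as input, |ω| = 878.0571 rpm)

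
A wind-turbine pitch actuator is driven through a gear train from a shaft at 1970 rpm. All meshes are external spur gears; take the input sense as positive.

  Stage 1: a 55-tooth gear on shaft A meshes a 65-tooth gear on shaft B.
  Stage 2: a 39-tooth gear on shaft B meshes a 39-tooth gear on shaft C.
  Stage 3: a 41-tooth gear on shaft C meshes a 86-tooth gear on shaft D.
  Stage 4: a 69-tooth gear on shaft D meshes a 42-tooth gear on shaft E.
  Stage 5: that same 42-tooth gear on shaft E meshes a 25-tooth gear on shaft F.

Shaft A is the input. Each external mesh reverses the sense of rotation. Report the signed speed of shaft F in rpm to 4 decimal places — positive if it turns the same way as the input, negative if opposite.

Stage 1 [55T→65T]: ω = 1970.0000×55/65 = 1666.9231 rpm, dir flips to −; running = −1666.9231
Stage 2 [39T→39T]: ω = 1666.9231×39/39 = 1666.9231 rpm, dir flips to +; running = +1666.9231
Stage 3 [41T→86T]: ω = 1666.9231×41/86 = 794.6959 rpm, dir flips to −; running = −794.6959
Stage 4 [69T→42T]: ω = 794.6959×69/42 = 1305.5718 rpm, dir flips to +; running = +1305.5718
Stage 5 [42T→25T]: ω = 1305.5718×42/25 = 2193.3606 rpm, dir flips to −; running = −2193.3606

-2193.3606 rpm (opposite to input, |ω| = 2193.3606 rpm)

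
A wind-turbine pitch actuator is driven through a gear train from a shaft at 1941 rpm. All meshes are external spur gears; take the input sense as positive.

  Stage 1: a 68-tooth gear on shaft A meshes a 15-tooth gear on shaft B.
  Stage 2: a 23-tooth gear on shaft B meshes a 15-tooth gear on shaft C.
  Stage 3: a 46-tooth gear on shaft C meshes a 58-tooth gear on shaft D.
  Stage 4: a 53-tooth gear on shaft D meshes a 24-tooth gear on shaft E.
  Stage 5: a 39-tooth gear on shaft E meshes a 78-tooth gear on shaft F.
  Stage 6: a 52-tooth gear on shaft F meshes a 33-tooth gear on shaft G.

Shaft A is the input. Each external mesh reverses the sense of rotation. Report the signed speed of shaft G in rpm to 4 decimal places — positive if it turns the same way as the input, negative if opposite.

+18618.0263 rpm (same as input, |ω| = 18618.0263 rpm)

Stage 1 [68T→15T]: ω = 1941.0000×68/15 = 8799.2000 rpm, dir flips to −; running = −8799.2000
Stage 2 [23T→15T]: ω = 8799.2000×23/15 = 13492.1067 rpm, dir flips to +; running = +13492.1067
Stage 3 [46T→58T]: ω = 13492.1067×46/58 = 10700.6363 rpm, dir flips to −; running = −10700.6363
Stage 4 [53T→24T]: ω = 10700.6363×53/24 = 23630.5719 rpm, dir flips to +; running = +23630.5719
Stage 5 [39T→78T]: ω = 23630.5719×39/78 = 11815.2859 rpm, dir flips to −; running = −11815.2859
Stage 6 [52T→33T]: ω = 11815.2859×52/33 = 18618.0263 rpm, dir flips to +; running = +18618.0263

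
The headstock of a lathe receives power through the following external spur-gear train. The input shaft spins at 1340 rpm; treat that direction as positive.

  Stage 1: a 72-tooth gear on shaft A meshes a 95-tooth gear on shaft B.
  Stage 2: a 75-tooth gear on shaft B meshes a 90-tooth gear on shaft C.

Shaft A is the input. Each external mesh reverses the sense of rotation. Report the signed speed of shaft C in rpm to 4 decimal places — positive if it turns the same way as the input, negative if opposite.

Stage 1 [72T→95T]: ω = 1340.0000×72/95 = 1015.5789 rpm, dir flips to −; running = −1015.5789
Stage 2 [75T→90T]: ω = 1015.5789×75/90 = 846.3158 rpm, dir flips to +; running = +846.3158

+846.3158 rpm (same as input, |ω| = 846.3158 rpm)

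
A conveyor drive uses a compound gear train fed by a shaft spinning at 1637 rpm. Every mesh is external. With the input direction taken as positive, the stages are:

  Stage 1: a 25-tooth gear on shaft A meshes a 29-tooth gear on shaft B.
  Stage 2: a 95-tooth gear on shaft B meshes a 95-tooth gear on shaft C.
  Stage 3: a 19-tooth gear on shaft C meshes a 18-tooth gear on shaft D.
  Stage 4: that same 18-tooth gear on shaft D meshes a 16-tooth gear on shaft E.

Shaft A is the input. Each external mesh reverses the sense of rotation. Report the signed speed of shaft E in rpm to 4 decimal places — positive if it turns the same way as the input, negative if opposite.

Stage 1 [25T→29T]: ω = 1637.0000×25/29 = 1411.2069 rpm, dir flips to −; running = −1411.2069
Stage 2 [95T→95T]: ω = 1411.2069×95/95 = 1411.2069 rpm, dir flips to +; running = +1411.2069
Stage 3 [19T→18T]: ω = 1411.2069×19/18 = 1489.6073 rpm, dir flips to −; running = −1489.6073
Stage 4 [18T→16T]: ω = 1489.6073×18/16 = 1675.8082 rpm, dir flips to +; running = +1675.8082

+1675.8082 rpm (same as input, |ω| = 1675.8082 rpm)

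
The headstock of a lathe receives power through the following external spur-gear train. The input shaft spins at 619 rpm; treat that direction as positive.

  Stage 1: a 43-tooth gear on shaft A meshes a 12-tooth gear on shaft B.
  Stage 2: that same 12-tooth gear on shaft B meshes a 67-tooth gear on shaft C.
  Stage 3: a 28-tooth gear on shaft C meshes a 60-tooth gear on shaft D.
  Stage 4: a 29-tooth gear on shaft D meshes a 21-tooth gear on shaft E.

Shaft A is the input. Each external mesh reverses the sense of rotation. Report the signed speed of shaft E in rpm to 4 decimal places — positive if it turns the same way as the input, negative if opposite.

Stage 1 [43T→12T]: ω = 619.0000×43/12 = 2218.0833 rpm, dir flips to −; running = −2218.0833
Stage 2 [12T→67T]: ω = 2218.0833×12/67 = 397.2687 rpm, dir flips to +; running = +397.2687
Stage 3 [28T→60T]: ω = 397.2687×28/60 = 185.3920 rpm, dir flips to −; running = −185.3920
Stage 4 [29T→21T]: ω = 185.3920×29/21 = 256.0176 rpm, dir flips to +; running = +256.0176

+256.0176 rpm (same as input, |ω| = 256.0176 rpm)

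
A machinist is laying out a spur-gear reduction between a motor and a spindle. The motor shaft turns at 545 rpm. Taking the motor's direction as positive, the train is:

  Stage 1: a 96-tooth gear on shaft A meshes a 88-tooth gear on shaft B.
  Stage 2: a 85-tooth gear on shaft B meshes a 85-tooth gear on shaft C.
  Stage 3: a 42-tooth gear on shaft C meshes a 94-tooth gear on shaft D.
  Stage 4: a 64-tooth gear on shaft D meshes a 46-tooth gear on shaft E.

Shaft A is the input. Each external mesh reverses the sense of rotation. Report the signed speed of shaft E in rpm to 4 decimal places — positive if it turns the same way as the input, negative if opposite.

+369.5972 rpm (same as input, |ω| = 369.5972 rpm)

Stage 1 [96T→88T]: ω = 545.0000×96/88 = 594.5455 rpm, dir flips to −; running = −594.5455
Stage 2 [85T→85T]: ω = 594.5455×85/85 = 594.5455 rpm, dir flips to +; running = +594.5455
Stage 3 [42T→94T]: ω = 594.5455×42/94 = 265.6480 rpm, dir flips to −; running = −265.6480
Stage 4 [64T→46T]: ω = 265.6480×64/46 = 369.5972 rpm, dir flips to +; running = +369.5972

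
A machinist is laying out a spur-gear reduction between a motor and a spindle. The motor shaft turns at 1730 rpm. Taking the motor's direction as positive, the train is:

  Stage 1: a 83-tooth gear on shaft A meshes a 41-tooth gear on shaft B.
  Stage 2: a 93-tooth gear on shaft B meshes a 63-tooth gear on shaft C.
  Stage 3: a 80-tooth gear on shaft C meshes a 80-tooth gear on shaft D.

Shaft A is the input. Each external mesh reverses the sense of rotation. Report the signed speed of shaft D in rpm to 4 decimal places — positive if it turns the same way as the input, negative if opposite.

Stage 1 [83T→41T]: ω = 1730.0000×83/41 = 3502.1951 rpm, dir flips to −; running = −3502.1951
Stage 2 [93T→63T]: ω = 3502.1951×93/63 = 5169.9071 rpm, dir flips to +; running = +5169.9071
Stage 3 [80T→80T]: ω = 5169.9071×80/80 = 5169.9071 rpm, dir flips to −; running = −5169.9071

-5169.9071 rpm (opposite to input, |ω| = 5169.9071 rpm)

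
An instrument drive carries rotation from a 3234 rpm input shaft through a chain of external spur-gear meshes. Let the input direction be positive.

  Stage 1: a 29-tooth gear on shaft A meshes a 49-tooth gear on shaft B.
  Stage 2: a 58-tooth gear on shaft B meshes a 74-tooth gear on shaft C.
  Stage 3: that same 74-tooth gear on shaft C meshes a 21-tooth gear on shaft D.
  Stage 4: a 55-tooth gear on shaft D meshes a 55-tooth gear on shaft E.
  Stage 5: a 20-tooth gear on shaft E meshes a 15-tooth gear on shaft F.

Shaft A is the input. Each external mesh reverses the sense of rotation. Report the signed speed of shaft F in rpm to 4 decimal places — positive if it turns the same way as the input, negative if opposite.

Stage 1 [29T→49T]: ω = 3234.0000×29/49 = 1914.0000 rpm, dir flips to −; running = −1914.0000
Stage 2 [58T→74T]: ω = 1914.0000×58/74 = 1500.1622 rpm, dir flips to +; running = +1500.1622
Stage 3 [74T→21T]: ω = 1500.1622×74/21 = 5286.2857 rpm, dir flips to −; running = −5286.2857
Stage 4 [55T→55T]: ω = 5286.2857×55/55 = 5286.2857 rpm, dir flips to +; running = +5286.2857
Stage 5 [20T→15T]: ω = 5286.2857×20/15 = 7048.3810 rpm, dir flips to −; running = −7048.3810

-7048.3810 rpm (opposite to input, |ω| = 7048.3810 rpm)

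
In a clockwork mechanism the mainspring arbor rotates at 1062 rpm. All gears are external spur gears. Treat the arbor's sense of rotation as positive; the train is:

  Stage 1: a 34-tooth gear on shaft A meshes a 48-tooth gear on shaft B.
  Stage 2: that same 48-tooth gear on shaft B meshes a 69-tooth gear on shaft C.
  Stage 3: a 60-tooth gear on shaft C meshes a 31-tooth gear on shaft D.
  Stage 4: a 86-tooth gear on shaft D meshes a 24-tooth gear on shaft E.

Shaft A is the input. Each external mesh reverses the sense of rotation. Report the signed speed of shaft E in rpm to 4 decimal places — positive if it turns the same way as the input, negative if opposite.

+3629.3689 rpm (same as input, |ω| = 3629.3689 rpm)

Stage 1 [34T→48T]: ω = 1062.0000×34/48 = 752.2500 rpm, dir flips to −; running = −752.2500
Stage 2 [48T→69T]: ω = 752.2500×48/69 = 523.3043 rpm, dir flips to +; running = +523.3043
Stage 3 [60T→31T]: ω = 523.3043×60/31 = 1012.8471 rpm, dir flips to −; running = −1012.8471
Stage 4 [86T→24T]: ω = 1012.8471×86/24 = 3629.3689 rpm, dir flips to +; running = +3629.3689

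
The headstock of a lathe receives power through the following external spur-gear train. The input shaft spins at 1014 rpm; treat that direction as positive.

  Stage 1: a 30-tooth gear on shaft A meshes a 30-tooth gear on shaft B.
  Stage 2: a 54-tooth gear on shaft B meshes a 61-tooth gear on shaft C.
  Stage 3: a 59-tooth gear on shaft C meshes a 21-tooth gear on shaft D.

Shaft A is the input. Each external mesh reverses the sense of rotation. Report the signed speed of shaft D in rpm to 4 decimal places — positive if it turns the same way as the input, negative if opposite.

-2521.9391 rpm (opposite to input, |ω| = 2521.9391 rpm)

Stage 1 [30T→30T]: ω = 1014.0000×30/30 = 1014.0000 rpm, dir flips to −; running = −1014.0000
Stage 2 [54T→61T]: ω = 1014.0000×54/61 = 897.6393 rpm, dir flips to +; running = +897.6393
Stage 3 [59T→21T]: ω = 897.6393×59/21 = 2521.9391 rpm, dir flips to −; running = −2521.9391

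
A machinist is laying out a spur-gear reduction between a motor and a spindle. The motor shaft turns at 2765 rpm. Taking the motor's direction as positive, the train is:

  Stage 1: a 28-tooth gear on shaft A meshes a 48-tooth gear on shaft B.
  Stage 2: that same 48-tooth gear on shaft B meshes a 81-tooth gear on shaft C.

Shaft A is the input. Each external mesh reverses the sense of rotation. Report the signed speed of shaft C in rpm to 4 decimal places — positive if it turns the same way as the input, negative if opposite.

+955.8025 rpm (same as input, |ω| = 955.8025 rpm)

Stage 1 [28T→48T]: ω = 2765.0000×28/48 = 1612.9167 rpm, dir flips to −; running = −1612.9167
Stage 2 [48T→81T]: ω = 1612.9167×48/81 = 955.8025 rpm, dir flips to +; running = +955.8025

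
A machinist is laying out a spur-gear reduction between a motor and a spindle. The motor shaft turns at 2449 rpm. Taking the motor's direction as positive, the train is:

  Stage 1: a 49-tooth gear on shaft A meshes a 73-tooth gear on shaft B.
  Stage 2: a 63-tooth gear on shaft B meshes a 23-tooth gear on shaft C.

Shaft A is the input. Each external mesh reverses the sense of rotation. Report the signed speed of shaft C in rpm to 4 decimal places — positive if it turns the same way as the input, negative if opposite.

Stage 1 [49T→73T]: ω = 2449.0000×49/73 = 1643.8493 rpm, dir flips to −; running = −1643.8493
Stage 2 [63T→23T]: ω = 1643.8493×63/23 = 4502.7177 rpm, dir flips to +; running = +4502.7177

+4502.7177 rpm (same as input, |ω| = 4502.7177 rpm)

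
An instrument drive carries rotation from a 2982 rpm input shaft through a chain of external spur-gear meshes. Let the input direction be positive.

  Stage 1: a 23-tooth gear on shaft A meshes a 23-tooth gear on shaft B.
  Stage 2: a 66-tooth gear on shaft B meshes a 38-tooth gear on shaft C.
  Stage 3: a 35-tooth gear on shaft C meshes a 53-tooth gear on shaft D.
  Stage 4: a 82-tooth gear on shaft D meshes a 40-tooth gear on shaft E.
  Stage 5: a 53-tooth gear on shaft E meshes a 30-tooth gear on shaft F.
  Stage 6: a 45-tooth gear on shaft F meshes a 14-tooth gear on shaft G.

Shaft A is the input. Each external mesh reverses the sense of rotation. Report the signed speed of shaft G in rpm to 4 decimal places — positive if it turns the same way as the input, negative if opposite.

+39815.5855 rpm (same as input, |ω| = 39815.5855 rpm)

Stage 1 [23T→23T]: ω = 2982.0000×23/23 = 2982.0000 rpm, dir flips to −; running = −2982.0000
Stage 2 [66T→38T]: ω = 2982.0000×66/38 = 5179.2632 rpm, dir flips to +; running = +5179.2632
Stage 3 [35T→53T]: ω = 5179.2632×35/53 = 3420.2681 rpm, dir flips to −; running = −3420.2681
Stage 4 [82T→40T]: ω = 3420.2681×82/40 = 7011.5497 rpm, dir flips to +; running = +7011.5497
Stage 5 [53T→30T]: ω = 7011.5497×53/30 = 12387.0711 rpm, dir flips to −; running = −12387.0711
Stage 6 [45T→14T]: ω = 12387.0711×45/14 = 39815.5855 rpm, dir flips to +; running = +39815.5855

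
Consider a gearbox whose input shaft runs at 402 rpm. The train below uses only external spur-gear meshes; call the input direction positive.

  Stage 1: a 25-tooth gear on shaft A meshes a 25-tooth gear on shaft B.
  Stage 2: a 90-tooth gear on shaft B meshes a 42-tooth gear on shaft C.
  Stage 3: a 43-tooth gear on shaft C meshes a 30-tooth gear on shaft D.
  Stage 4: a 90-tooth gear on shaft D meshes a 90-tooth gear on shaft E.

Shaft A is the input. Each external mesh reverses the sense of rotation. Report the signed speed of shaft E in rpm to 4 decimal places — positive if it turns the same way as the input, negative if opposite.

Stage 1 [25T→25T]: ω = 402.0000×25/25 = 402.0000 rpm, dir flips to −; running = −402.0000
Stage 2 [90T→42T]: ω = 402.0000×90/42 = 861.4286 rpm, dir flips to +; running = +861.4286
Stage 3 [43T→30T]: ω = 861.4286×43/30 = 1234.7143 rpm, dir flips to −; running = −1234.7143
Stage 4 [90T→90T]: ω = 1234.7143×90/90 = 1234.7143 rpm, dir flips to +; running = +1234.7143

+1234.7143 rpm (same as input, |ω| = 1234.7143 rpm)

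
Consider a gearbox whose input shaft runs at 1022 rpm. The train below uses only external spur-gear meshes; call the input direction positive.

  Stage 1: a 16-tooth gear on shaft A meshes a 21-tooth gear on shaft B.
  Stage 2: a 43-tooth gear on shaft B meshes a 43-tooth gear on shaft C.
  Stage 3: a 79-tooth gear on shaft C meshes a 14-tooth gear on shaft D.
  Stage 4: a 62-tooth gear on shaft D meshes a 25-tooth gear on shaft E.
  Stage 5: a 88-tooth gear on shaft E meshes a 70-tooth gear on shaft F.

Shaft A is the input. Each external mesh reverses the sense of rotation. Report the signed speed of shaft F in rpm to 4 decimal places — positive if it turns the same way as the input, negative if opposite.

-13698.9396 rpm (opposite to input, |ω| = 13698.9396 rpm)

Stage 1 [16T→21T]: ω = 1022.0000×16/21 = 778.6667 rpm, dir flips to −; running = −778.6667
Stage 2 [43T→43T]: ω = 778.6667×43/43 = 778.6667 rpm, dir flips to +; running = +778.6667
Stage 3 [79T→14T]: ω = 778.6667×79/14 = 4393.9048 rpm, dir flips to −; running = −4393.9048
Stage 4 [62T→25T]: ω = 4393.9048×62/25 = 10896.8838 rpm, dir flips to +; running = +10896.8838
Stage 5 [88T→70T]: ω = 10896.8838×88/70 = 13698.9396 rpm, dir flips to −; running = −13698.9396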